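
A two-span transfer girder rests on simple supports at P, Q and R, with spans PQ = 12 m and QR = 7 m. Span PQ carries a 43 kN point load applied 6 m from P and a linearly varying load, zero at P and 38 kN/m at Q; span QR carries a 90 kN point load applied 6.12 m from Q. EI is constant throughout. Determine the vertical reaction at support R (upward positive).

Take M_Q as the redundant. Released structure: two simple spans PQ and QR with a hinge at Q.
Discontinuity in slope at Q on the released structure — sum the simple-span end rotations:
  span PQ: point load 43 at a = 6: Pab(L + a)/(6LEI) = 387/EI
  span PQ: triangular load, peak 38: w₀L³/(45EI) = 1459/EI
  span QR: point load 90 at a = 6.12: Pab(L + b)/(6LEI) = 90.94/EI
  relative rotation θ_0 = (1846 + 90.94)/EI = 1937/EI
A unit hogging moment at Q produces rotation L₁/(3EI) + L₂/(3EI) = 6.333/EI.
Compatibility: M_Q·(L₁+L₂)/(3EI) = θ_0, giving M_Q = 305.9 kN·m (hogging).
Span QR, ΣM about R: R_Q^{QR}·7 = 79.2 + 305.9, so R_Q^{QR} = 55.01 kN and R_R = 90 − 55.01 = 34.99 kN.

R_R = 34.99 kN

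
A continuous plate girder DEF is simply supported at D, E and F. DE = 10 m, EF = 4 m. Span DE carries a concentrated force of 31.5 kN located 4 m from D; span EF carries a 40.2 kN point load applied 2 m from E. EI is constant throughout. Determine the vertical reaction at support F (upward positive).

Release continuity at E by inserting a hinge; the redundant is the internal moment M_E. The primary structure is two simply-supported spans DE and EF.
Discontinuity in slope at E on the released structure — sum the simple-span end rotations:
  span DE: point load 31.5 at a = 4: Pab(L + a)/(6LEI) = 176.4/EI
  span EF: point load 40.2 at a = 2: Pab(L + b)/(6LEI) = 40.2/EI
  relative rotation θ_0 = (176.4 + 40.2)/EI = 216.6/EI
A unit hogging moment at E produces rotation L₁/(3EI) + L₂/(3EI) = 4.667/EI.
Slope continuity at E: θ_0 = M_E·4.667/EI, so M_E = 216.6/4.667 = 46.41 kN·m (hogging).
Span EF, ΣM about F: R_E^{EF}·4 = 80.4 + 46.41, so R_E^{EF} = 31.7 kN and R_F = 40.2 − 31.7 = 8.496 kN.

R_F = 8.496 kN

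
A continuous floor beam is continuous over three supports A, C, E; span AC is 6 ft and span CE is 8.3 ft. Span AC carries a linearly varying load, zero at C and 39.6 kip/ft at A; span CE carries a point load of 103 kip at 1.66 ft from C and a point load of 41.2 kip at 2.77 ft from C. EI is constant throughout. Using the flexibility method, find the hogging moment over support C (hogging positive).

Release continuity at C by inserting a hinge; the redundant is the internal moment M_C. The primary structure is two simply-supported spans AC and CE.
End slopes at the hinge C, treating each span as simply supported:
  span AC: triangular load, peak 39.6: 7w₀L³/(360EI) = 166.3/EI
  span CE: point load 103 at a = 1.66: Pab(L + b)/(6LEI) = 340.6/EI
  span CE: point load 41.2 at a = 2.77: Pab(L + b)/(6LEI) = 175.3/EI
  relative rotation θ_0 = (166.3 + 515.9)/EI = 682.2/EI
A unit hogging moment at C produces rotation L₁/(3EI) + L₂/(3EI) = 4.767/EI.
Compatibility: M_C·(L₁+L₂)/(3EI) = θ_0, giving M_C = 143.1 kip·ft (hogging).

M_C = 143.1 kip·ft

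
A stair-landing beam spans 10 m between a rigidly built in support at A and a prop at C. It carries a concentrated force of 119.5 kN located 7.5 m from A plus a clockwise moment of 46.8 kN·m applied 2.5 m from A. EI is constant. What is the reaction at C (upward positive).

R_C = 78.69 kN

Remove the prop at C; the released (primary) structure is a cantilever built in at A.
Free-end deflection of the primary structure under the applied loading (downward +):
  point load 119.5 at a = 7.5: Pa²(3L − a)/(6EI) = 25207/EI
  clockwise couple 46.8 at a = 2.5: M₀a(2L − a)/(2EI) = 1024/EI
  δ_0 = 26231/EI
Tip deflection under a unit load at C: L³/(3EI) = 333.3/EI.
Compatibility at C: δ_0 − R_C·δ_{CC} = 0, so R_C = 26231/333.3 = 78.69 kN.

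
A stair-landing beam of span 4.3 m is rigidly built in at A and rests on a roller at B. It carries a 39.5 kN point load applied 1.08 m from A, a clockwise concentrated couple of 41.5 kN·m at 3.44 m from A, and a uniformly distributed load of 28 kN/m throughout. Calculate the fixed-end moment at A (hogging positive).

M_A = 74.39 kN·m

Take the reaction at B as the redundant and release it; the primary structure is a cantilever fixed at A.
Primary-structure tip deflection at B by superposition:
  point load 39.5 at a = 1.08: Pa²(3L − a)/(6EI) = 90.76/EI
  clockwise couple 41.5 at a = 3.44: M₀a(2L − a)/(2EI) = 368.3/EI
  UDL 28: wL⁴/(8EI) = 1197/EI
  δ_0 = 1656/EI
Tip deflection under a unit load at B: L³/(3EI) = 26.5/EI.
The prop prevents deflection at B: R_B = δ_0/δ_{BB} = 1656/26.5 = 62.47 kN.
Moment equilibrium about A: M_A = Σ(load moments about A) − R_B·L = 343 − 62.47×4.3 = 74.39 kN·m.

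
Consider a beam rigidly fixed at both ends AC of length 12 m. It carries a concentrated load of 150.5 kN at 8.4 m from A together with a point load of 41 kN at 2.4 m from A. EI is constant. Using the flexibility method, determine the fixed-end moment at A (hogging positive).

Release both end moments; the primary structure is a simply-supported span AC with redundants M_A and M_C.
On the primary (simply-supported) span, the end slopes from the loading are:
  at A: point load 150.5 at a = 8.4: Pab(L + b)/(6LEI) = 986.1/EI
  at C: point load 150.5 at a = 8.4: Pab(L + a)/(6LEI) = 1289/EI
  at A: point load 41 at a = 2.4: Pab(L + b)/(6LEI) = 283.4/EI
  at C: point load 41 at a = 2.4: Pab(L + a)/(6LEI) = 188.9/EI
  θ_A0 = 1269/EI,  θ_C0 = 1478/EI
Flexibility coefficients: a unit moment at one end gives L/(3EI) there and L/(6EI) at the far end, so f₁₁ = f₂₂ = 4/EI and f₁₂ = f₂₁ = 2/EI.
Compatibility — zero rotation at each built-in end:
  4 M_A + 2 M_C = 1269
  2 M_A + 4 M_C = 1478
Solving the pair gives M_A = 176.8 kN·m and M_C = 281.2 kN·m (hogging).

M_A = 176.8 kN·m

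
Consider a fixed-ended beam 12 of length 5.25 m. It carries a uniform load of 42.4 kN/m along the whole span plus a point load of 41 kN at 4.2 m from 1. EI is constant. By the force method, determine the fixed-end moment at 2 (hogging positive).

Release both end moments; the primary structure is a simply-supported span 12 with redundants M_1 and M_2.
Simple-span end rotations at 1 and 2 under the given loads:
  at 1: UDL 42.4: wL³/(24EI) = 255.6/EI
  at 2: UDL 42.4: wL³/(24EI) = 255.6/EI
  at 1: point load 41 at a = 4.2: Pab(L + b)/(6LEI) = 36.16/EI
  at 2: point load 41 at a = 4.2: Pab(L + a)/(6LEI) = 54.24/EI
  θ_10 = 291.8/EI,  θ_20 = 309.9/EI
Flexibility coefficients: a unit moment at one end gives L/(3EI) there and L/(6EI) at the far end, so f₁₁ = f₂₂ = 1.75/EI and f₁₂ = f₂₁ = 0.875/EI.
Compatibility — zero rotation at each built-in end:
  1.75 M_1 + 0.875 M_2 = 291.8
  0.875 M_1 + 1.75 M_2 = 309.9
Solving the pair gives M_1 = 104.3 kN·m and M_2 = 124.9 kN·m (hogging).

M_2 = 124.9 kN·m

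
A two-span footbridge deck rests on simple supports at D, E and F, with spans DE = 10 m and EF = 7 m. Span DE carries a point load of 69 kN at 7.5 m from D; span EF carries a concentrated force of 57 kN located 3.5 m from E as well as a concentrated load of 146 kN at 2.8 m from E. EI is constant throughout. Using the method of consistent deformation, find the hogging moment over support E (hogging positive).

Insert a hinge at E; M_E is the redundant, and each span becomes simply supported.
Discontinuity in slope at E on the released structure — sum the simple-span end rotations:
  span DE: point load 69 at a = 7.5: Pab(L + a)/(6LEI) = 377.3/EI
  span EF: point load 57 at a = 3.5: Pab(L + b)/(6LEI) = 174.6/EI
  span EF: point load 146 at a = 2.8: Pab(L + b)/(6LEI) = 457.9/EI
  relative rotation θ_0 = (377.3 + 632.4)/EI = 1010/EI
A unit hogging moment at E produces rotation L₁/(3EI) + L₂/(3EI) = 5.667/EI.
Slope continuity at E: θ_0 = M_E·5.667/EI, so M_E = 1010/5.667 = 178.2 kN·m (hogging).

M_E = 178.2 kN·m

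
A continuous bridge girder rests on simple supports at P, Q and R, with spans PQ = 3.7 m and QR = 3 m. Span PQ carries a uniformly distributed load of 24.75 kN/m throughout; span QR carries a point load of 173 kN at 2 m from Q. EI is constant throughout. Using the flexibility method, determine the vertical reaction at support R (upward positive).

R_R = 96.06 kN

Insert a hinge at Q; M_Q is the redundant, and each span becomes simply supported.
Rotations at Q on the released spans (each span's end-slope, ×1/EI):
  span PQ: UDL 24.75: wL³/(24EI) = 52.24/EI
  span QR: point load 173 at a = 2: Pab(L + b)/(6LEI) = 76.89/EI
  relative rotation θ_0 = (52.24 + 76.89)/EI = 129.1/EI
A unit hogging moment at Q produces rotation L₁/(3EI) + L₂/(3EI) = 2.233/EI.
Compatibility: M_Q·(L₁+L₂)/(3EI) = θ_0, giving M_Q = 57.82 kN·m (hogging).
Span QR, ΣM about R: R_Q^{QR}·3 = 173 + 57.82, so R_Q^{QR} = 76.94 kN and R_R = 173 − 76.94 = 96.06 kN.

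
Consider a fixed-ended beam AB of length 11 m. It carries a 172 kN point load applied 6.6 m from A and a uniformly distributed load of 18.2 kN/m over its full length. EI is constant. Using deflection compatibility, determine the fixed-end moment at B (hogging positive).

M_B = 456 kN·m

Take the two fixed-end moments M_A, M_B as redundants; the released structure is the simple span AB.
End rotations of the released simple span under the applied load (×1/EI):
  at A: point load 172 at a = 6.6: Pab(L + b)/(6LEI) = 1165/EI
  at B: point load 172 at a = 6.6: Pab(L + a)/(6LEI) = 1332/EI
  at A: UDL 18.2: wL³/(24EI) = 1009/EI
  at B: UDL 18.2: wL³/(24EI) = 1009/EI
  θ_A0 = 2175/EI,  θ_B0 = 2341/EI
Flexibility coefficients: a unit moment at one end gives L/(3EI) there and L/(6EI) at the far end, so f₁₁ = f₂₂ = 3.667/EI and f₁₂ = f₂₁ = 1.833/EI.
Compatibility — zero rotation at each built-in end:
  3.667 M_A + 1.833 M_B = 2175
  1.833 M_A + 3.667 M_B = 2341
Solving the pair gives M_A = 365.1 kN·m and M_B = 456 kN·m (hogging).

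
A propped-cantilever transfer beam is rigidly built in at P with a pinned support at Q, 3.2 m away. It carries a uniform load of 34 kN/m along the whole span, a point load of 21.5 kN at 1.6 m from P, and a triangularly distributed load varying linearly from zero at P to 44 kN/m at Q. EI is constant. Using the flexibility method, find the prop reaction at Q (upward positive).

R_Q = 86.24 kN

Release the roller at Q. Primary structure: cantilever fixed at P.
Primary-structure tip deflection at Q by superposition:
  UDL 34: wL⁴/(8EI) = 445.6/EI
  point load 21.5 at a = 1.6: Pa²(3L − a)/(6EI) = 73.39/EI
  triangular load, peak 44 at the free end: 11w₀L⁴/(120EI) = 422.9/EI
  δ_0 = 942/EI
Tip deflection under a unit load at Q: L³/(3EI) = 10.92/EI.
Compatibility at Q: δ_0 − R_Q·δ_{QQ} = 0, so R_Q = 942/10.92 = 86.24 kN.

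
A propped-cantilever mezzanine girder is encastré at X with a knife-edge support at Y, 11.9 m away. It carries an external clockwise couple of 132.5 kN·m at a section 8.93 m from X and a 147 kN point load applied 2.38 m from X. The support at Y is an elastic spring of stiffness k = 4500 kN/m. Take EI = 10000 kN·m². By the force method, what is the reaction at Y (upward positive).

Release the roller at Y. Primary structure: cantilever fixed at X.
Primary-structure tip deflection at Y by superposition:
  clockwise couple 132.5 at a = 8.93: M₀a(2L − a)/(2EI) = 8797/EI
  point load 147 at a = 2.38: Pa²(3L − a)/(6EI) = 4624/EI
  δ_0 = 13421/EI
Tip deflection under a unit load at Y: L³/(3EI) = 561.7/EI.
With EI = 10000 kN·m²: δ_0 = 1.3421 m and δ_{YY} = 0.056172 m/kN.
Compatibility — the spring shortens by R_Y/k under the reaction it provides: δ_0 − R_Y·δ_{YY} = R_Y/k. With 1/k = 0.000222 m/kN, R_Y = δ_0 / (δ_{YY} + 1/k) = 1.3421 / (0.056172 + 0.000222) = 23.8 kN.

R_Y = 23.8 kN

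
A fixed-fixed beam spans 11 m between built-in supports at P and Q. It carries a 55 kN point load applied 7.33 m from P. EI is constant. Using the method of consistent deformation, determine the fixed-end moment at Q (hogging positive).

M_Q = 89.63 kN·m

Take the two fixed-end moments M_P, M_Q as redundants; the released structure is the simple span PQ.
End rotations of the released simple span under the applied load (×1/EI):
  at P: point load 55 at a = 7.33: Pab(L + b)/(6LEI) = 328.9/EI
  at Q: point load 55 at a = 7.33: Pab(L + a)/(6LEI) = 410.9/EI
  θ_P0 = 328.9/EI,  θ_Q0 = 410.9/EI
Flexibility coefficients: a unit moment at one end gives L/(3EI) there and L/(6EI) at the far end, so f₁₁ = f₂₂ = 3.667/EI and f₁₂ = f₂₁ = 1.833/EI.
Compatibility — zero rotation at each built-in end:
  3.667 M_P + 1.833 M_Q = 328.9
  1.833 M_P + 3.667 M_Q = 410.9
Solving the pair gives M_P = 44.88 kN·m and M_Q = 89.63 kN·m (hogging).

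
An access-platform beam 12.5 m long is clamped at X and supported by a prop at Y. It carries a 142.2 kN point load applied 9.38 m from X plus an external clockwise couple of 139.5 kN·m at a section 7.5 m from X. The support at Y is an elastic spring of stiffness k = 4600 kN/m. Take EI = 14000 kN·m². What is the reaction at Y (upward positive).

Remove the prop at Y; the released (primary) structure is a cantilever built in at X.
Primary-structure tip deflection at Y by superposition:
  point load 142.2 at a = 9.38: Pa²(3L − a)/(6EI) = 58637/EI
  clockwise couple 139.5 at a = 7.5: M₀a(2L − a)/(2EI) = 9155/EI
  δ_0 = 67791/EI
Flexibility coefficient — unit upward force at Y: δ_{YY} = L³/(3EI) = 651/EI.
With EI = 14000 kN·m²: δ_0 = 4.8422 m and δ_{YY} = 0.046503 m/kN.
Compatibility — the spring shortens by R_Y/k under the reaction it provides: δ_0 − R_Y·δ_{YY} = R_Y/k. With 1/k = 0.000217 m/kN, R_Y = δ_0 / (δ_{YY} + 1/k) = 4.8422 / (0.046503 + 0.000217) = 103.6 kN.

R_Y = 103.6 kN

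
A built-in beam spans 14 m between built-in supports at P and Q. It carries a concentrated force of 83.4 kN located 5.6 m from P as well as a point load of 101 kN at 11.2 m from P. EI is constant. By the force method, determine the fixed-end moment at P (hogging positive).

M_P = 213.4 kN·m

Release both end moments; the primary structure is a simply-supported span PQ with redundants M_P and M_Q.
On the primary (simply-supported) span, the end slopes from the loading are:
  at P: point load 83.4 at a = 5.6: Pab(L + b)/(6LEI) = 1046/EI
  at Q: point load 83.4 at a = 5.6: Pab(L + a)/(6LEI) = 915.4/EI
  at P: point load 101 at a = 11.2: Pab(L + b)/(6LEI) = 633.5/EI
  at Q: point load 101 at a = 11.2: Pab(L + a)/(6LEI) = 950.2/EI
  θ_P0 = 1680/EI,  θ_Q0 = 1866/EI
Flexibility coefficients: a unit moment at one end gives L/(3EI) there and L/(6EI) at the far end, so f₁₁ = f₂₂ = 4.667/EI and f₁₂ = f₂₁ = 2.333/EI.
Compatibility — zero rotation at each built-in end:
  4.667 M_P + 2.333 M_Q = 1680
  2.333 M_P + 4.667 M_Q = 1866
Solving the pair gives M_P = 213.4 kN·m and M_Q = 293.1 kN·m (hogging).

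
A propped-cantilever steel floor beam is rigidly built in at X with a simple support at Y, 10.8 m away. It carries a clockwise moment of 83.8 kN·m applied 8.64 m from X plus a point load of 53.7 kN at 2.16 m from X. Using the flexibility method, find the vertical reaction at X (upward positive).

Choose R_Y as the redundant. The primary structure is the cantilever fixed at X.
Downward deflection at the released point Y due to the loads:
  clockwise couple 83.8 at a = 8.64: M₀a(2L − a)/(2EI) = 4692/EI
  point load 53.7 at a = 2.16: Pa²(3L − a)/(6EI) = 1263/EI
  δ_0 = 5954/EI
Tip deflection under a unit load at Y: L³/(3EI) = 419.9/EI.
The prop prevents deflection at Y: R_Y = δ_0/δ_{YY} = 5954/419.9 = 14.18 kN.
Vertical equilibrium: R_X = ΣP − R_Y = 53.7 − 14.18 = 39.52 kN.

R_X = 39.52 kN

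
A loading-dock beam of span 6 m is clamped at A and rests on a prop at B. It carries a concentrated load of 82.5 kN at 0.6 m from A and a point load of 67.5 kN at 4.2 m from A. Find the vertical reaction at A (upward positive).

Release the roller at B. Primary structure: cantilever fixed at A.
Downward deflection at the released point B due to the loads:
  point load 82.5 at a = 0.6: Pa²(3L − a)/(6EI) = 86.13/EI
  point load 67.5 at a = 4.2: Pa²(3L − a)/(6EI) = 2739/EI
  δ_0 = 2825/EI
Flexibility coefficient — unit upward force at B: δ_{BB} = L³/(3EI) = 72/EI.
Compatibility at B: δ_0 − R_B·δ_{BB} = 0, so R_B = 2825/72 = 39.23 kN.
Vertical equilibrium: R_A = ΣP − R_B = 150 − 39.23 = 110.8 kN.

R_A = 110.8 kN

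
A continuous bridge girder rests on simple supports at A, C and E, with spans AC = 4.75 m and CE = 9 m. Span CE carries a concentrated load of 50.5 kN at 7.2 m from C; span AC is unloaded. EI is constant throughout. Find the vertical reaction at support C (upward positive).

Release continuity at C by inserting a hinge; the redundant is the internal moment M_C. The primary structure is two simply-supported spans AC and CE.
Rotations at C on the released spans (each span's end-slope, ×1/EI):
  span CE: point load 50.5 at a = 7.2: Pab(L + b)/(6LEI) = 130.9/EI
  relative rotation θ_0 = (0 + 130.9)/EI = 130.9/EI
A unit hogging moment at C produces rotation L₁/(3EI) + L₂/(3EI) = 4.583/EI.
Slope continuity at C: θ_0 = M_C·4.583/EI, so M_C = 130.9/4.583 = 28.56 kN·m (hogging).
Span AC, ΣM about A with M_C applied at C: R_C^{AC}·4.75 = 0 + 28.56, so R_C^{AC} = 6.012 kN and R_A = 0 − 6.012 = -6.012 kN.
Span CE, ΣM about E: R_C^{CE}·9 = 90.9 + 28.56, so R_C^{CE} = 13.27 kN and R_E = 50.5 − 13.27 = 37.23 kN.
R_C = 6.012 + 13.27 = 19.29 kN.

R_C = 19.29 kN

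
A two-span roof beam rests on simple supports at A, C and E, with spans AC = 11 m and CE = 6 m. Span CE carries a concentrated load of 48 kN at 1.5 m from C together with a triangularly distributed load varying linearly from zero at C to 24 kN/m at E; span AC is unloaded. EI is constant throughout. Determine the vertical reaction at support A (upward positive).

Release continuity at C by inserting a hinge; the redundant is the internal moment M_C. The primary structure is two simply-supported spans AC and CE.
Rotations at C on the released spans (each span's end-slope, ×1/EI):
  span CE: point load 48 at a = 1.5: Pab(L + b)/(6LEI) = 94.5/EI
  span CE: triangular load, peak 24: 7w₀L³/(360EI) = 100.8/EI
  relative rotation θ_0 = (0 + 195.3)/EI = 195.3/EI
A unit hogging moment at C produces rotation L₁/(3EI) + L₂/(3EI) = 5.667/EI.
Slope continuity at C: θ_0 = M_C·5.667/EI, so M_C = 195.3/5.667 = 34.46 kN·m (hogging).
Span AC, ΣM about A with M_C applied at C: R_C^{AC}·11 = 0 + 34.46, so R_C^{AC} = 3.133 kN and R_A = 0 − 3.133 = -3.133 kN.

R_A = -3.133 kN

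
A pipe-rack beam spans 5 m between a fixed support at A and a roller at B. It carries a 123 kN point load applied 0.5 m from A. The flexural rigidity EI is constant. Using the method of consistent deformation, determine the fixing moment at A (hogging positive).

Choose R_B as the redundant. The primary structure is the cantilever fixed at A.
Free-end deflection of the primary structure under the applied loading (downward +):
  point load 123 at a = 0.5: Pa²(3L − a)/(6EI) = 74.31/EI
Tip deflection under a unit load at B: L³/(3EI) = 41.67/EI.
The prop prevents deflection at B: R_B = δ_0/δ_{BB} = 74.31/41.67 = 1.784 kN.
Moment equilibrium about A: M_A = Σ(load moments about A) − R_B·L = 61.5 − 1.784×5 = 52.58 kN·m.

M_A = 52.58 kN·m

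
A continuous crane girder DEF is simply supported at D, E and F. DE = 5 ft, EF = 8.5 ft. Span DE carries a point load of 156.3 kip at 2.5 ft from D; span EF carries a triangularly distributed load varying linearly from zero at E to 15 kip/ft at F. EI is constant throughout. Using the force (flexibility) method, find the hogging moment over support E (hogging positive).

M_E = 94.08 kip·ft

Take M_E as the redundant. Released structure: two simple spans DE and EF with a hinge at E.
End slopes at the hinge E, treating each span as simply supported:
  span DE: point load 156.3 at a = 2.5: Pab(L + a)/(6LEI) = 244.2/EI
  span EF: triangular load, peak 15: 7w₀L³/(360EI) = 179.1/EI
  relative rotation θ_0 = (244.2 + 179.1)/EI = 423.3/EI
A unit hogging moment at E produces rotation L₁/(3EI) + L₂/(3EI) = 4.5/EI.
Slope continuity at E: θ_0 = M_E·4.5/EI, so M_E = 423.3/4.5 = 94.08 kip·ft (hogging).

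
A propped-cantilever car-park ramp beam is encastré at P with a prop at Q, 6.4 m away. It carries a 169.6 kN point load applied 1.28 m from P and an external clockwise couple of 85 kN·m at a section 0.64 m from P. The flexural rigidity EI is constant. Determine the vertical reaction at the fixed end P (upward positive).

Remove the prop at Q; the released (primary) structure is a cantilever built in at P.
Downward deflection at the released point Q due to the loads:
  point load 169.6 at a = 1.28: Pa²(3L − a)/(6EI) = 829.9/EI
  clockwise couple 85 at a = 0.64: M₀a(2L − a)/(2EI) = 330.8/EI
  δ_0 = 1161/EI
Tip deflection under a unit load at Q: L³/(3EI) = 87.38/EI.
The prop prevents deflection at Q: R_Q = δ_0/δ_{QQ} = 1161/87.38 = 13.28 kN.
Vertical equilibrium: R_P = ΣP − R_Q = 169.6 − 13.28 = 156.3 kN.

R_P = 156.3 kN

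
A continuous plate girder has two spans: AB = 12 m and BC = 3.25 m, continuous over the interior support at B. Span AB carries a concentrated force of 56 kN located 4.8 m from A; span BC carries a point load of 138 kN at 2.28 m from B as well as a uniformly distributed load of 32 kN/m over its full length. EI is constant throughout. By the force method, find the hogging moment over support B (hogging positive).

Release continuity at B by inserting a hinge; the redundant is the internal moment M_B. The primary structure is two simply-supported spans AB and BC.
Rotations at B on the released spans (each span's end-slope, ×1/EI):
  span AB: point load 56 at a = 4.8: Pab(L + a)/(6LEI) = 451.6/EI
  span BC: point load 138 at a = 2.28: Pab(L + b)/(6LEI) = 66.05/EI
  span BC: UDL 32: wL³/(24EI) = 45.77/EI
  relative rotation θ_0 = (451.6 + 111.8)/EI = 563.4/EI
A unit hogging moment at B produces rotation L₁/(3EI) + L₂/(3EI) = 5.083/EI.
Compatibility: M_B·(L₁+L₂)/(3EI) = θ_0, giving M_B = 110.8 kN·m (hogging).

M_B = 110.8 kN·m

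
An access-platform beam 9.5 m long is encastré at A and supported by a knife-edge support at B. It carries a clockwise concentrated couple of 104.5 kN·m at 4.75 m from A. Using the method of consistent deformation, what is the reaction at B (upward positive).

R_B = 12.38 kN

Choose R_B as the redundant. The primary structure is the cantilever fixed at A.
Primary-structure tip deflection at B by superposition:
  clockwise couple 104.5 at a = 4.75: M₀a(2L − a)/(2EI) = 3537/EI
Tip deflection under a unit load at B: L³/(3EI) = 285.8/EI.
The prop prevents deflection at B: R_B = δ_0/δ_{BB} = 3537/285.8 = 12.38 kN.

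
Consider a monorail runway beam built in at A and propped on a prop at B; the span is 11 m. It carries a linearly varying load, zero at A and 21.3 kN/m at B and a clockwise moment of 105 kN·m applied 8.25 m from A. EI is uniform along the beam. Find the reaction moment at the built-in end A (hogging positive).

Choose R_B as the redundant. The primary structure is the cantilever fixed at A.
Free-end deflection of the primary structure under the applied loading (downward +):
  triangular load, peak 21.3 at the free end: 11w₀L⁴/(120EI) = 28587/EI
  clockwise couple 105 at a = 8.25: M₀a(2L − a)/(2EI) = 5955/EI
  δ_0 = 34542/EI
Tip deflection under a unit load at B: L³/(3EI) = 443.7/EI.
Compatibility at B: δ_0 − R_B·δ_{BB} = 0, so R_B = 34542/443.7 = 77.86 kN.
Moment equilibrium about A: M_A = Σ(load moments about A) − R_B·L = 964.1 − 77.86×11 = 107.7 kN·m.

M_A = 107.7 kN·m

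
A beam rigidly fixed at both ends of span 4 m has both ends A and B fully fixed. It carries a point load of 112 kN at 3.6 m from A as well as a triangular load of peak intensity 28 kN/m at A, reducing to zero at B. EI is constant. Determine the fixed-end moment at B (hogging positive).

Take the two fixed-end moments M_A, M_B as redundants; the released structure is the simple span AB.
End rotations of the released simple span under the applied load (×1/EI):
  at A: point load 112 at a = 3.6: Pab(L + b)/(6LEI) = 29.57/EI
  at B: point load 112 at a = 3.6: Pab(L + a)/(6LEI) = 51.07/EI
  at A: triangular load, peak 28: w₀L³/(45EI) = 39.82/EI
  at B: triangular load, peak 28: 7w₀L³/(360EI) = 34.84/EI
  θ_A0 = 69.39/EI,  θ_B0 = 85.92/EI
Flexibility coefficients: a unit moment at one end gives L/(3EI) there and L/(6EI) at the far end, so f₁₁ = f₂₂ = 1.333/EI and f₁₂ = f₂₁ = 0.6667/EI.
Compatibility — zero rotation at each built-in end:
  1.333 M_A + 0.6667 M_B = 69.39
  0.6667 M_A + 1.333 M_B = 85.92
Solving the pair gives M_A = 26.43 kN·m and M_B = 51.22 kN·m (hogging).

M_B = 51.22 kN·m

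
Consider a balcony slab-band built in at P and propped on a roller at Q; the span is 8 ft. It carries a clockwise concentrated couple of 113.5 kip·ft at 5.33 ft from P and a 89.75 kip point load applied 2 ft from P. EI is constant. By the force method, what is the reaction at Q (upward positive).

Take the reaction at Q as the redundant and release it; the primary structure is a cantilever fixed at P.
Free-end deflection of the primary structure under the applied loading (downward +):
  clockwise couple 113.5 at a = 5.33: M₀a(2L − a)/(2EI) = 3227/EI
  point load 89.75 at a = 2: Pa²(3L − a)/(6EI) = 1316/EI
  δ_0 = 4544/EI
Tip deflection under a unit load at Q: L³/(3EI) = 170.7/EI.
The prop prevents deflection at Q: R_Q = δ_0/δ_{QQ} = 4544/170.7 = 26.62 kip.

R_Q = 26.62 kip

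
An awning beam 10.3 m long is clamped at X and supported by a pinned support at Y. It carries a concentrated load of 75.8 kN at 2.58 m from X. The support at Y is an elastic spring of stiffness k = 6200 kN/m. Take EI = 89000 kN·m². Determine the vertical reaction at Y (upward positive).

R_Y = 6.29 kN

Release the roller at Y. Primary structure: cantilever fixed at X.
Free-end deflection of the primary structure under the applied loading (downward +):
  point load 75.8 at a = 2.58: Pa²(3L − a)/(6EI) = 2382/EI
Tip deflection under a unit load at Y: L³/(3EI) = 364.2/EI.
With EI = 89000 kN·m²: δ_0 = 0.026758 m and δ_{YY} = 0.004093 m/kN.
Compatibility — the spring shortens by R_Y/k under the reaction it provides: δ_0 − R_Y·δ_{YY} = R_Y/k. With 1/k = 0.000161 m/kN, R_Y = δ_0 / (δ_{YY} + 1/k) = 0.026758 / (0.004093 + 0.000161) = 6.29 kN.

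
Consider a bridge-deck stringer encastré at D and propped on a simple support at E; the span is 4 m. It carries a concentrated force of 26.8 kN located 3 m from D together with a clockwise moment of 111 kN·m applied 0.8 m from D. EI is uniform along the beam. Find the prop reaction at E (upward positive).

Choose R_E as the redundant. The primary structure is the cantilever fixed at D.
Free-end deflection of the primary structure under the applied loading (downward +):
  point load 26.8 at a = 3: Pa²(3L − a)/(6EI) = 361.8/EI
  clockwise couple 111 at a = 0.8: M₀a(2L − a)/(2EI) = 319.7/EI
  δ_0 = 681.5/EI
Flexibility coefficient — unit upward force at E: δ_{EE} = L³/(3EI) = 21.33/EI.
The prop prevents deflection at E: R_E = δ_0/δ_{EE} = 681.5/21.33 = 31.94 kN.

R_E = 31.94 kN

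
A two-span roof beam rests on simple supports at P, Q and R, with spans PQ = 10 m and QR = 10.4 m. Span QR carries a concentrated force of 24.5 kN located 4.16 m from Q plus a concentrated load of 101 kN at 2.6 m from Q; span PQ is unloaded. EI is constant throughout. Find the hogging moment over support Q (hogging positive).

Insert a hinge at Q; M_Q is the redundant, and each span becomes simply supported.
End slopes at the hinge Q, treating each span as simply supported:
  span QR: point load 24.5 at a = 4.16: Pab(L + b)/(6LEI) = 169.6/EI
  span QR: point load 101 at a = 2.6: Pab(L + b)/(6LEI) = 597.4/EI
  relative rotation θ_0 = (0 + 767)/EI = 767/EI
A unit hogging moment at Q produces rotation L₁/(3EI) + L₂/(3EI) = 6.8/EI.
Compatibility: M_Q·(L₁+L₂)/(3EI) = θ_0, giving M_Q = 112.8 kN·m (hogging).

M_Q = 112.8 kN·m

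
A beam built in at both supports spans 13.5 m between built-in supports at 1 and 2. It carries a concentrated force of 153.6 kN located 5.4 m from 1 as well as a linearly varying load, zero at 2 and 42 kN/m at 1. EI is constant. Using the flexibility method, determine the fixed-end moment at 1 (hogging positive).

Release both end moments; the primary structure is a simply-supported span 12 with redundants M_1 and M_2.
Simple-span end rotations at 1 and 2 under the given loads:
  at 1: point load 153.6 at a = 5.4: Pab(L + b)/(6LEI) = 1792/EI
  at 2: point load 153.6 at a = 5.4: Pab(L + a)/(6LEI) = 1568/EI
  at 1: triangular load, peak 42: w₀L³/(45EI) = 2296/EI
  at 2: triangular load, peak 42: 7w₀L³/(360EI) = 2009/EI
  θ_10 = 4088/EI,  θ_20 = 3577/EI
Flexibility coefficients: a unit moment at one end gives L/(3EI) there and L/(6EI) at the far end, so f₁₁ = f₂₂ = 4.5/EI and f₁₂ = f₂₁ = 2.25/EI.
Compatibility — zero rotation at each built-in end:
  4.5 M_1 + 2.25 M_2 = 4088
  2.25 M_1 + 4.5 M_2 = 3577
Solving the pair gives M_1 = 681.3 kN·m and M_2 = 454.2 kN·m (hogging).

M_1 = 681.3 kN·m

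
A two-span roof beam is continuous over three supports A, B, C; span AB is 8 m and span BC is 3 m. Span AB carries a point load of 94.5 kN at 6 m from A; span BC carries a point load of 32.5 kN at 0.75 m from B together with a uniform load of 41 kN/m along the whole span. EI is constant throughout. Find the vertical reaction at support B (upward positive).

Take M_B as the redundant. Released structure: two simple spans AB and BC with a hinge at B.
End slopes at the hinge B, treating each span as simply supported:
  span AB: point load 94.5 at a = 6: Pab(L + a)/(6LEI) = 330.8/EI
  span BC: point load 32.5 at a = 0.75: Pab(L + b)/(6LEI) = 16/EI
  span BC: UDL 41: wL³/(24EI) = 46.12/EI
  relative rotation θ_0 = (330.8 + 62.12)/EI = 392.9/EI
A unit hogging moment at B produces rotation L₁/(3EI) + L₂/(3EI) = 3.667/EI.
Compatibility: M_B·(L₁+L₂)/(3EI) = θ_0, giving M_B = 107.1 kN·m (hogging).
Span AB, ΣM about A with M_B applied at B: R_B^{AB}·8 = 567 + 107.1, so R_B^{AB} = 84.27 kN and R_A = 94.5 − 84.27 = 10.23 kN.
Span BC, ΣM about C: R_B^{BC}·3 = 257.6 + 107.1, so R_B^{BC} = 121.6 kN and R_C = 155.5 − 121.6 = 33.91 kN.
R_B = 84.27 + 121.6 = 205.9 kN.

R_B = 205.9 kN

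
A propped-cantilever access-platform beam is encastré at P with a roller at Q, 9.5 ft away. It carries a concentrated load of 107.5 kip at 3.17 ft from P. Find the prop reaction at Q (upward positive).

Choose R_Q as the redundant. The primary structure is the cantilever fixed at P.
Downward deflection at the released point Q due to the loads:
  point load 107.5 at a = 3.17: Pa²(3L − a)/(6EI) = 4560/EI
Flexibility coefficient — unit upward force at Q: δ_{QQ} = L³/(3EI) = 285.8/EI.
Compatibility at Q: δ_0 − R_Q·δ_{QQ} = 0, so R_Q = 4560/285.8 = 15.96 kip.

R_Q = 15.96 kip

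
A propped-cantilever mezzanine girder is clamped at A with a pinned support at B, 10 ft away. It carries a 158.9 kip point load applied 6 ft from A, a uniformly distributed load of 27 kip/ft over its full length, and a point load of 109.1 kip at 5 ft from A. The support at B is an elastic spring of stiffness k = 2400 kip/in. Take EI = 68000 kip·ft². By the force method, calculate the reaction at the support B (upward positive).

R_B = 202.6 kip

Choose R_B as the redundant. The primary structure is the cantilever fixed at A.
Free-end deflection of the primary structure under the applied loading (downward +):
  point load 158.9 at a = 6: Pa²(3L − a)/(6EI) = 22882/EI
  UDL 27: wL⁴/(8EI) = 33750/EI
  point load 109.1 at a = 5: Pa²(3L − a)/(6EI) = 11365/EI
  δ_0 = 67996/EI
Flexibility coefficient — unit upward force at B: δ_{BB} = L³/(3EI) = 333.3/EI.
With EI = 68000 kip·ft²: δ_0 = 0.99994 ft and δ_{BB} = 0.004902 ft/kip.
Compatibility — the spring shortens by R_B/k under the reaction it provides: δ_0 − R_B·δ_{BB} = R_B/k. With 1/k = 1/(2400×12) ft/kip = 0.000035 ft/kip, R_B = δ_0 / (δ_{BB} + 1/k) = 0.99994 / (0.004902 + 0.000035) = 202.6 kip.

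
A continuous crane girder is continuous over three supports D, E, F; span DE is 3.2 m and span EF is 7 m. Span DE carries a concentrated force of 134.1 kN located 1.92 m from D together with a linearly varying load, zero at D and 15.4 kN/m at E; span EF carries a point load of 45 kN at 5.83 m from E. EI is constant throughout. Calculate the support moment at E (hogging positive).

Release continuity at E by inserting a hinge; the redundant is the internal moment M_E. The primary structure is two simply-supported spans DE and EF.
Rotations at E on the released spans (each span's end-slope, ×1/EI):
  span DE: point load 134.1 at a = 1.92: Pab(L + a)/(6LEI) = 87.88/EI
  span DE: triangular load, peak 15.4: w₀L³/(45EI) = 11.21/EI
  span EF: point load 45 at a = 5.83: Pab(L + b)/(6LEI) = 59.71/EI
  relative rotation θ_0 = (99.1 + 59.71)/EI = 158.8/EI
A unit hogging moment at E produces rotation L₁/(3EI) + L₂/(3EI) = 3.4/EI.
Slope continuity at E: θ_0 = M_E·3.4/EI, so M_E = 158.8/3.4 = 46.71 kN·m (hogging).

M_E = 46.71 kN·m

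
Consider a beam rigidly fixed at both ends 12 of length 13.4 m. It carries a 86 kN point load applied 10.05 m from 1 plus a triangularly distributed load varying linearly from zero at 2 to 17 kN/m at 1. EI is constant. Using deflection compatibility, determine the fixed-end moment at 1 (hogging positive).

Release both end moments; the primary structure is a simply-supported span 12 with redundants M_1 and M_2.
Simple-span end rotations at 1 and 2 under the given loads:
  at 1: point load 86 at a = 10.05: Pab(L + b)/(6LEI) = 603.2/EI
  at 2: point load 86 at a = 10.05: Pab(L + a)/(6LEI) = 844.5/EI
  at 1: triangular load, peak 17: w₀L³/(45EI) = 909/EI
  at 2: triangular load, peak 17: 7w₀L³/(360EI) = 795.4/EI
  θ_10 = 1512/EI,  θ_20 = 1640/EI
Flexibility coefficients: a unit moment at one end gives L/(3EI) there and L/(6EI) at the far end, so f₁₁ = f₂₂ = 4.467/EI and f₁₂ = f₂₁ = 2.233/EI.
Compatibility — zero rotation at each built-in end:
  4.467 M_1 + 2.233 M_2 = 1512
  2.233 M_1 + 4.467 M_2 = 1640
Solving the pair gives M_1 = 206.6 kN·m and M_2 = 263.8 kN·m (hogging).

M_1 = 206.6 kN·m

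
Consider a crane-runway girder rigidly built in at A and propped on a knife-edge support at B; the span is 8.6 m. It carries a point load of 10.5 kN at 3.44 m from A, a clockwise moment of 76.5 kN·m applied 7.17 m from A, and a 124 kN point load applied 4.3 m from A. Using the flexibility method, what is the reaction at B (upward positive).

R_B = 53.91 kN

Take the reaction at B as the redundant and release it; the primary structure is a cantilever fixed at A.
Primary-structure tip deflection at B by superposition:
  point load 10.5 at a = 3.44: Pa²(3L − a)/(6EI) = 463/EI
  clockwise couple 76.5 at a = 7.17: M₀a(2L − a)/(2EI) = 2751/EI
  point load 124 at a = 4.3: Pa²(3L − a)/(6EI) = 8216/EI
  δ_0 = 11430/EI
Tip deflection under a unit load at B: L³/(3EI) = 212/EI.
Compatibility at B: δ_0 − R_B·δ_{BB} = 0, so R_B = 11430/212 = 53.91 kN.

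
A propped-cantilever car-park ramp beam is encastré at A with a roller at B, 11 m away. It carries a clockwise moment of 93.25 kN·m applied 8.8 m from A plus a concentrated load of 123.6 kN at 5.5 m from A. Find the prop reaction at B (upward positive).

Take the reaction at B as the redundant and release it; the primary structure is a cantilever fixed at A.
Downward deflection at the released point B due to the loads:
  clockwise couple 93.25 at a = 8.8: M₀a(2L − a)/(2EI) = 5416/EI
  point load 123.6 at a = 5.5: Pa²(3L − a)/(6EI) = 17137/EI
  δ_0 = 22553/EI
Flexibility coefficient — unit upward force at B: δ_{BB} = L³/(3EI) = 443.7/EI.
Compatibility at B: δ_0 − R_B·δ_{BB} = 0, so R_B = 22553/443.7 = 50.83 kN.

R_B = 50.83 kN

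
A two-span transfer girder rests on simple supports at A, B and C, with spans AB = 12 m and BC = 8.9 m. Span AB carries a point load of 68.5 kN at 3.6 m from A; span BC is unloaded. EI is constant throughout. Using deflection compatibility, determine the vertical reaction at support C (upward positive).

R_C = -7.239 kN

Release continuity at B by inserting a hinge; the redundant is the internal moment M_B. The primary structure is two simply-supported spans AB and BC.
End slopes at the hinge B, treating each span as simply supported:
  span AB: point load 68.5 at a = 3.6: Pab(L + a)/(6LEI) = 448.8/EI
  relative rotation θ_0 = (448.8 + 0)/EI = 448.8/EI
A unit hogging moment at B produces rotation L₁/(3EI) + L₂/(3EI) = 6.967/EI.
Slope continuity at B: θ_0 = M_B·6.967/EI, so M_B = 448.8/6.967 = 64.42 kN·m (hogging).
Span BC, ΣM about C: R_B^{BC}·8.9 = 0 + 64.42, so R_B^{BC} = 7.239 kN and R_C = 0 − 7.239 = -7.239 kN.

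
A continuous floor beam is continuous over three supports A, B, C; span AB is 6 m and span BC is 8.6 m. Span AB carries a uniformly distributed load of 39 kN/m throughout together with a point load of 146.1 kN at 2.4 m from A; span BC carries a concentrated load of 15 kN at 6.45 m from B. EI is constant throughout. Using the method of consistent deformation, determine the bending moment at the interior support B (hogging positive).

Release continuity at B by inserting a hinge; the redundant is the internal moment M_B. The primary structure is two simply-supported spans AB and BC.
Rotations at B on the released spans (each span's end-slope, ×1/EI):
  span AB: UDL 39: wL³/(24EI) = 351/EI
  span AB: point load 146.1 at a = 2.4: Pab(L + a)/(6LEI) = 294.5/EI
  span BC: point load 15 at a = 6.45: Pab(L + b)/(6LEI) = 43.34/EI
  relative rotation θ_0 = (645.5 + 43.34)/EI = 688.9/EI
A unit hogging moment at B produces rotation L₁/(3EI) + L₂/(3EI) = 4.867/EI.
Slope continuity at B: θ_0 = M_B·4.867/EI, so M_B = 688.9/4.867 = 141.5 kN·m (hogging).

M_B = 141.5 kN·m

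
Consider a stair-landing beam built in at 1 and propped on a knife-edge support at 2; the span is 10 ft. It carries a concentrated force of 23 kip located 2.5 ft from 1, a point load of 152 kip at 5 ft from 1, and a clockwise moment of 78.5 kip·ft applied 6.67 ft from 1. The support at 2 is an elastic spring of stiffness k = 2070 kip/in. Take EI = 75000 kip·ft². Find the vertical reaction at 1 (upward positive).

R_1 = 115.6 kip

Choose R_2 as the redundant. The primary structure is the cantilever fixed at 1.
Downward deflection at the released point 2 due to the loads:
  point load 23 at a = 2.5: Pa²(3L − a)/(6EI) = 658.9/EI
  point load 152 at a = 5: Pa²(3L − a)/(6EI) = 15833/EI
  clockwise couple 78.5 at a = 6.67: M₀a(2L − a)/(2EI) = 3490/EI
  δ_0 = 19982/EI
Flexibility coefficient — unit upward force at 2: δ_{22} = L³/(3EI) = 333.3/EI.
With EI = 75000 kip·ft²: δ_0 = 0.26643 ft and δ_{22} = 0.004444 ft/kip.
Compatibility — the spring shortens by R_2/k under the reaction it provides: δ_0 − R_2·δ_{22} = R_2/k. With 1/k = 1/(2070×12) ft/kip = 0.00004 ft/kip, R_2 = δ_0 / (δ_{22} + 1/k) = 0.26643 / (0.004444 + 0.00004) = 59.41 kip.
Vertical equilibrium: R_1 = ΣP − R_2 = 175 − 59.41 = 115.6 kip.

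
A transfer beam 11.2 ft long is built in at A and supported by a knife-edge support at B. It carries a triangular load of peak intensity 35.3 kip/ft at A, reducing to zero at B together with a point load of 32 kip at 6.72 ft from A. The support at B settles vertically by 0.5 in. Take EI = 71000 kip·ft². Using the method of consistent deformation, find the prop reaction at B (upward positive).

R_B = 47.04 kip

Release the roller at B. Primary structure: cantilever fixed at A.
Free-end deflection of the primary structure under the applied loading (downward +):
  triangular load, peak 35.3 at the fixed end: w₀L⁴/(30EI) = 18515/EI
  point load 32 at a = 6.72: Pa²(3L − a)/(6EI) = 6474/EI
  δ_0 = 24989/EI
Flexibility coefficient — unit upward force at B: δ_{BB} = L³/(3EI) = 468.3/EI.
With EI = 71000 kip·ft²: δ_0 = 0.35196 ft and δ_{BB} = 0.006596 ft/kip.
Compatibility — the beam at B must follow the support down by 0.04167 ft: δ_0 − R_B·δ_{BB} = 0.04167, so R_B = (0.35196 − 0.04167)/0.006596 = 47.04 kip.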